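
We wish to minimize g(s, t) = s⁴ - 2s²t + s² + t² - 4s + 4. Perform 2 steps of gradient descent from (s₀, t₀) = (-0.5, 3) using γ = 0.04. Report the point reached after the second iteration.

(-0.52719872, 2.579232)

∇g = (4s³ - 4st + 2s - 4, -2s² + 2t)
Step 1: at (-0.5, 3), ∇g = (0.5, 5.5) → (-0.5, 3) − 0.04·(0.5, 5.5) = (-0.52, 2.78)
Step 2: at (-0.52, 2.78), ∇g = (0.179968, 5.0192) → (-0.52, 2.78) − 0.04·(0.179968, 5.0192) = (-0.52719872, 2.579232)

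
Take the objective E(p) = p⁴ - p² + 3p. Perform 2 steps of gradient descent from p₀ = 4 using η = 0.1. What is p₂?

E′(p) = 4p³ - 2p + 3
p₁ = 4 − 0.1·251 = -21.1
p₂ = -21.1 − 0.1·(-37530.524) = 3731.9524

3731.9524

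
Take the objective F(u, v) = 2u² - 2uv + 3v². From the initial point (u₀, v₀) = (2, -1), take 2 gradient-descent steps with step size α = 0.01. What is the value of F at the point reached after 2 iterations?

∇F = (4u - 2v, -2u + 6v)
(u₁, v₁) = (2, -1) − 0.01·(10, -10) = (1.9, -0.9)
(u₂, v₂) = (1.9, -0.9) − 0.01·(9.4, -9.2) = (1.806, -0.808)
F(1.806, -0.808) = 11.40036

11.40036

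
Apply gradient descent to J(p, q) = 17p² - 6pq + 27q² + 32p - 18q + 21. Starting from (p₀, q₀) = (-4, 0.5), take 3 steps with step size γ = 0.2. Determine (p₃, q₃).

∇J = (34p - 6q + 32, -6p + 54q - 18)
(p₁, q₁) = (-4, 0.5) − 0.2·(-107, 33) = (17.4, -6.1)
(p₂, q₂) = (17.4, -6.1) − 0.2·(660.2, -451.8) = (-114.64, 84.26)
(p₃, q₃) = (-114.64, 84.26) − 0.2·(-4371.32, 5219.88) = (759.624, -959.716)

(759.624, -959.716)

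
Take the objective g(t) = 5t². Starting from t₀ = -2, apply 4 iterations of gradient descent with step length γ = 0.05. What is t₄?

g′(t) = 10t
Step 1: g′(-2) = -20; t₁ = -2 − 0.05·(-20) = -1
Step 2: g′(-1) = -10; t₂ = -1 − 0.05·(-10) = -0.5
Step 3: g′(-0.5) = -5; t₃ = -0.5 − 0.05·(-5) = -0.25
Step 4: g′(-0.25) = -2.5; t₄ = -0.25 − 0.05·(-2.5) = -0.125

-0.125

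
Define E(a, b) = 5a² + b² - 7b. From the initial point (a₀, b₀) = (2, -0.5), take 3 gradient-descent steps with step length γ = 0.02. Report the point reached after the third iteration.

(1.024, -0.038944)

∇E = (10a, 2b - 7)
(a₁, b₁) = (2, -0.5) − 0.02·(20, -8) = (1.6, -0.34)
(a₂, b₂) = (1.6, -0.34) − 0.02·(16, -7.68) = (1.28, -0.1864)
(a₃, b₃) = (1.28, -0.1864) − 0.02·(12.8, -7.3728) = (1.024, -0.038944)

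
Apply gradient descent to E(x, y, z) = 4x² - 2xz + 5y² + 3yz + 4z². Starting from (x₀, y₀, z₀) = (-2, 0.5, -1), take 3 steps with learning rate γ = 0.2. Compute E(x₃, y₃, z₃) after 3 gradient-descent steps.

∇E = (8x - 2z, 10y + 3z, -2x + 3y + 8z)
Step 1: at (-2, 0.5, -1), ∇E = (-14, 2, -2.5) → (-2, 0.5, -1) − 0.2·(-14, 2, -2.5) = (0.8, 0.1, -0.5)
Step 2: at (0.8, 0.1, -0.5), ∇E = (7.4, -0.5, -5.3) → (0.8, 0.1, -0.5) − 0.2·(7.4, -0.5, -5.3) = (-0.68, 0.2, 0.56)
Step 3: at (-0.68, 0.2, 0.56), ∇E = (-6.56, 3.68, 6.44) → (-0.68, 0.2, 0.56) − 0.2·(-6.56, 3.68, 6.44) = (0.632, -0.536, -0.728)
E(0.632, -0.536, -0.728) = 7.244928

7.244928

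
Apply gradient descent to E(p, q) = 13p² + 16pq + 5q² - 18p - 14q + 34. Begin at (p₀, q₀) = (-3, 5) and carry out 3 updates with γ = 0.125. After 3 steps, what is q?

∇E = (26p + 16q - 18, 16p + 10q - 14)
(p₁, q₁) = (-3, 5) − 0.125·(-16, -12) = (-1, 6.5)
(p₂, q₂) = (-1, 6.5) − 0.125·(60, 35) = (-8.5, 2.125)
(p₃, q₃) = (-8.5, 2.125) − 0.125·(-205, -128.75) = (17.125, 18.21875)
q = 18.21875

18.21875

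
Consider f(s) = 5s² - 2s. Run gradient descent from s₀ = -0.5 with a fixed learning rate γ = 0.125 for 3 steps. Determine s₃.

f′(s) = 10s - 2
Step 1: f′(-0.5) = -7; s₁ = -0.5 − 0.125·(-7) = 0.375
Step 2: f′(0.375) = 1.75; s₂ = 0.375 − 0.125·1.75 = 0.15625
Step 3: f′(0.15625) = -0.4375; s₃ = 0.15625 − 0.125·(-0.4375) = 0.2109375

0.2109375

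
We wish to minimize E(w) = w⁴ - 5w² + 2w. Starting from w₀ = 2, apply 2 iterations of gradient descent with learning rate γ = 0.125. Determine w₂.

E′(w) = 4w³ - 10w + 2
Step 1: E′(2) = 14; w₁ = 2 − 0.125·14 = 0.25
Step 2: E′(0.25) = -0.4375; w₂ = 0.25 − 0.125·(-0.4375) = 0.3046875

0.3046875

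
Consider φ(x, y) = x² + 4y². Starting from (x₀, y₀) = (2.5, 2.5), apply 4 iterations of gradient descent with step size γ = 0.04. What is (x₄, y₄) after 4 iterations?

∇φ = (2x, 8y)
(x₁, y₁) = (2.5, 2.5) − 0.04·(5, 20) = (2.3, 1.7)
(x₂, y₂) = (2.3, 1.7) − 0.04·(4.6, 13.6) = (2.116, 1.156)
(x₃, y₃) = (2.116, 1.156) − 0.04·(4.232, 9.248) = (1.94672, 0.78608)
(x₄, y₄) = (1.94672, 0.78608) − 0.04·(3.89344, 6.28864) = (1.7909824, 0.5345344)

(1.7909824, 0.5345344)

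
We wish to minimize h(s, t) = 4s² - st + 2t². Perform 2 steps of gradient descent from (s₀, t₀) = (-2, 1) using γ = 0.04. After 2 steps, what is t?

0.5856

∇h = (8s - t, -s + 4t)
(s₁, t₁) = (-2, 1) − 0.04·(-17, 6) = (-1.32, 0.76)
(s₂, t₂) = (-1.32, 0.76) − 0.04·(-11.32, 4.36) = (-0.8672, 0.5856)
t = 0.5856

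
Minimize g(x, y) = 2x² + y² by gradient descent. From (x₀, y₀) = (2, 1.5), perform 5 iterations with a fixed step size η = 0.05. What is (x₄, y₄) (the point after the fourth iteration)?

(0.8192, 0.98415)

∇g = (4x, 2y)
Step 1: at (2, 1.5), ∇g = (8, 3) → (2, 1.5) − 0.05·(8, 3) = (1.6, 1.35)
Step 2: at (1.6, 1.35), ∇g = (6.4, 2.7) → (1.6, 1.35) − 0.05·(6.4, 2.7) = (1.28, 1.215)
Step 3: at (1.28, 1.215), ∇g = (5.12, 2.43) → (1.28, 1.215) − 0.05·(5.12, 2.43) = (1.024, 1.0935)
Step 4: at (1.024, 1.0935), ∇g = (4.096, 2.187) → (1.024, 1.0935) − 0.05·(4.096, 2.187) = (0.8192, 0.98415)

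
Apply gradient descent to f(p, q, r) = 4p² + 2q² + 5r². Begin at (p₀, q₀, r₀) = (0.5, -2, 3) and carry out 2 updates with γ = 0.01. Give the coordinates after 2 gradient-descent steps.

(0.4232, -1.8432, 2.43)

∇f = (8p, 4q, 10r)
(p₁, q₁, r₁) = (0.5, -2, 3) − 0.01·(4, -8, 30) = (0.46, -1.92, 2.7)
(p₂, q₂, r₂) = (0.46, -1.92, 2.7) − 0.01·(3.68, -7.68, 27) = (0.4232, -1.8432, 2.43)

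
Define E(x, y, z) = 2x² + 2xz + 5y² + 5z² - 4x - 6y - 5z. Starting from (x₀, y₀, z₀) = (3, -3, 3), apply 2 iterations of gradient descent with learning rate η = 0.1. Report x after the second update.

∇E = (4x + 2z - 4, 10y - 6, 2x + 10z - 5)
Step 1: at (3, -3, 3), ∇E = (14, -36, 31) → (3, -3, 3) − 0.1·(14, -36, 31) = (1.6, 0.6, -0.1)
Step 2: at (1.6, 0.6, -0.1), ∇E = (2.2, 0, -2.8) → (1.6, 0.6, -0.1) − 0.1·(2.2, 0, -2.8) = (1.38, 0.6, 0.18)
x = 1.38

1.38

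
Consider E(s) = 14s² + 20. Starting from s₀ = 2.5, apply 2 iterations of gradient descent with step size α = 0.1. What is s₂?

E′(s) = 28s
Step 1: E′(2.5) = 70; s₁ = 2.5 − 0.1·70 = -4.5
Step 2: E′(-4.5) = -126; s₂ = -4.5 − 0.1·(-126) = 8.1

8.1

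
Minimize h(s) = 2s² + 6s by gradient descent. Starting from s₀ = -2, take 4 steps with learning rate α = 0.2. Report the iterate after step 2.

h′(s) = 4s + 6
s₁ = -2 − 0.2·(-2) = -1.6
s₂ = -1.6 − 0.2·(-0.4) = -1.52

-1.52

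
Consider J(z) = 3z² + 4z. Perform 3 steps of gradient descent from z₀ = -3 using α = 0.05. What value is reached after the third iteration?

J′(z) = 6z + 4
z₁ = -3 − 0.05·(-14) = -2.3
z₂ = -2.3 − 0.05·(-9.8) = -1.81
z₃ = -1.81 − 0.05·(-6.86) = -1.467

-1.467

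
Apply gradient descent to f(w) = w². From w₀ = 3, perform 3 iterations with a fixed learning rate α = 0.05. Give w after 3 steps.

f′(w) = 2w
w₁ = 3 − 0.05·6 = 2.7
w₂ = 2.7 − 0.05·5.4 = 2.43
w₃ = 2.43 − 0.05·4.86 = 2.187

2.187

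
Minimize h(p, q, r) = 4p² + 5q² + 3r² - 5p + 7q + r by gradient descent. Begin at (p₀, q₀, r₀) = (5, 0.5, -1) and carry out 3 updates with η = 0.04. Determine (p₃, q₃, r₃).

(2.00064, -0.4408, -0.53248)

∇h = (8p - 5, 10q + 7, 6r + 1)
Step 1: at (5, 0.5, -1), ∇h = (35, 12, -5) → (5, 0.5, -1) − 0.04·(35, 12, -5) = (3.6, 0.02, -0.8)
Step 2: at (3.6, 0.02, -0.8), ∇h = (23.8, 7.2, -3.8) → (3.6, 0.02, -0.8) − 0.04·(23.8, 7.2, -3.8) = (2.648, -0.268, -0.648)
Step 3: at (2.648, -0.268, -0.648), ∇h = (16.184, 4.32, -2.888) → (2.648, -0.268, -0.648) − 0.04·(16.184, 4.32, -2.888) = (2.00064, -0.4408, -0.53248)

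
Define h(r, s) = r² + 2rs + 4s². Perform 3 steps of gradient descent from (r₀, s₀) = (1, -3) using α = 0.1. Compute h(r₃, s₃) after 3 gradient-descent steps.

∇h = (2r + 2s, 2r + 8s)
Step 1: at (1, -3), ∇h = (-4, -22) → (1, -3) − 0.1·(-4, -22) = (1.4, -0.8)
Step 2: at (1.4, -0.8), ∇h = (1.2, -3.6) → (1.4, -0.8) − 0.1·(1.2, -3.6) = (1.28, -0.44)
Step 3: at (1.28, -0.44), ∇h = (1.68, -0.96) → (1.28, -0.44) − 0.1·(1.68, -0.96) = (1.112, -0.344)
h(1.112, -0.344) = 0.944832

0.944832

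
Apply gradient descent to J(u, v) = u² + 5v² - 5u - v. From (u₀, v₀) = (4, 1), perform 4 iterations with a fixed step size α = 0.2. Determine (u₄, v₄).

∇J = (2u - 5, 10v - 1)
(u₁, v₁) = (4, 1) − 0.2·(3, 9) = (3.4, -0.8)
(u₂, v₂) = (3.4, -0.8) − 0.2·(1.8, -9) = (3.04, 1)
(u₃, v₃) = (3.04, 1) − 0.2·(1.08, 9) = (2.824, -0.8)
(u₄, v₄) = (2.824, -0.8) − 0.2·(0.648, -9) = (2.6944, 1)

(2.6944, 1)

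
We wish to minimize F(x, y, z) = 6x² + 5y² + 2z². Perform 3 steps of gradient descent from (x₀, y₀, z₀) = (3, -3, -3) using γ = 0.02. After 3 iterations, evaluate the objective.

∇F = (12x, 10y, 4z)
(x₁, y₁, z₁) = (3, -3, -3) − 0.02·(36, -30, -12) = (2.28, -2.4, -2.76)
(x₂, y₂, z₂) = (2.28, -2.4, -2.76) − 0.02·(27.36, -24, -11.04) = (1.7328, -1.92, -2.5392)
(x₃, y₃, z₃) = (1.7328, -1.92, -2.5392) − 0.02·(20.7936, -19.2, -10.1568) = (1.316928, -1.536, -2.336064)
F(1.316928, -1.536, -2.336064) = 33.116666167296

33.116666167296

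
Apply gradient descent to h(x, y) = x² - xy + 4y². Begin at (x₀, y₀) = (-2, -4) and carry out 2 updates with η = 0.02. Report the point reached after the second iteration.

(-1.988, -2.896)

∇h = (2x - y, -x + 8y)
Step 1: at (-2, -4), ∇h = (0, -30) → (-2, -4) − 0.02·(0, -30) = (-2, -3.4)
Step 2: at (-2, -3.4), ∇h = (-0.6, -25.2) → (-2, -3.4) − 0.02·(-0.6, -25.2) = (-1.988, -2.896)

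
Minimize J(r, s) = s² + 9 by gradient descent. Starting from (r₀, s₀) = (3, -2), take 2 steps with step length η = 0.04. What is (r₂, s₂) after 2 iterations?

(3, -1.6928)

∇J = (0, 2s)
Step 1: at (3, -2), ∇J = (0, -4) → (3, -2) − 0.04·(0, -4) = (3, -1.84)
Step 2: at (3, -1.84), ∇J = (0, -3.68) → (3, -1.84) − 0.04·(0, -3.68) = (3, -1.6928)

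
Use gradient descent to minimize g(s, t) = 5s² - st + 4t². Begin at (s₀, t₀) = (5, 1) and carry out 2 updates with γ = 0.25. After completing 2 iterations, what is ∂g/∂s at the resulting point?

∇g = (10s - t, -s + 8t)
Step 1: at (5, 1), ∇g = (49, 3) → (5, 1) − 0.25·(49, 3) = (-7.25, 0.25)
Step 2: at (-7.25, 0.25), ∇g = (-72.75, 9.25) → (-7.25, 0.25) − 0.25·(-72.75, 9.25) = (10.9375, -2.0625)
∂g/∂s at (10.9375, -2.0625) = 111.4375

111.4375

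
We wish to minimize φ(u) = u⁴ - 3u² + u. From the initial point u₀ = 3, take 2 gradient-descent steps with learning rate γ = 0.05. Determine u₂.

φ′(u) = 4u³ - 6u + 1
u₁ = 3 − 0.05·91 = -1.55
u₂ = -1.55 − 0.05·(-4.5955) = -1.320225

-1.320225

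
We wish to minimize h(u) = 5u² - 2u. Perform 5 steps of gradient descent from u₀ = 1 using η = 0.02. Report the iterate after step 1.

0.84

h′(u) = 10u - 2
Step 1: h′(1) = 8; u₁ = 1 − 0.02·8 = 0.84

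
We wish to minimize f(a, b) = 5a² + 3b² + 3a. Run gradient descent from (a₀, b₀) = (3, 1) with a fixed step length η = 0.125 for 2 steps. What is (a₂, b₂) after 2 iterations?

∇f = (10a + 3, 6b)
Step 1: at (3, 1), ∇f = (33, 6) → (3, 1) − 0.125·(33, 6) = (-1.125, 0.25)
Step 2: at (-1.125, 0.25), ∇f = (-8.25, 1.5) → (-1.125, 0.25) − 0.125·(-8.25, 1.5) = (-0.09375, 0.0625)

(-0.09375, 0.0625)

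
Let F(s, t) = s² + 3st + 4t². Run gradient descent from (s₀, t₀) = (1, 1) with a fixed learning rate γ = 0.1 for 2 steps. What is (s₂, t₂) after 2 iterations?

∇F = (2s + 3t, 3s + 8t)
(s₁, t₁) = (1, 1) − 0.1·(5, 11) = (0.5, -0.1)
(s₂, t₂) = (0.5, -0.1) − 0.1·(0.7, 0.7) = (0.43, -0.17)

(0.43, -0.17)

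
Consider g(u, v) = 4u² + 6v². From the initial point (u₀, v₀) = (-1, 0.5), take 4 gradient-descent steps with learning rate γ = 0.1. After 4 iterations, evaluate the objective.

∇g = (8u, 12v)
Step 1: at (-1, 0.5), ∇g = (-8, 6) → (-1, 0.5) − 0.1·(-8, 6) = (-0.2, -0.1)
Step 2: at (-0.2, -0.1), ∇g = (-1.6, -1.2) → (-0.2, -0.1) − 0.1·(-1.6, -1.2) = (-0.04, 0.02)
Step 3: at (-0.04, 0.02), ∇g = (-0.32, 0.24) → (-0.04, 0.02) − 0.1·(-0.32, 0.24) = (-0.008, -0.004)
Step 4: at (-0.008, -0.004), ∇g = (-0.064, -0.048) → (-0.008, -0.004) − 0.1·(-0.064, -0.048) = (-0.0016, 0.0008)
g(-0.0016, 0.0008) = 0.00001408

0.00001408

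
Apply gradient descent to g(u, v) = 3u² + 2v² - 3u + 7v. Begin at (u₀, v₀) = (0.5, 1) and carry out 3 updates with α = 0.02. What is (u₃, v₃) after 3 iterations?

(0.5, 0.391392)

∇g = (6u - 3, 4v + 7)
(u₁, v₁) = (0.5, 1) − 0.02·(0, 11) = (0.5, 0.78)
(u₂, v₂) = (0.5, 0.78) − 0.02·(0, 10.12) = (0.5, 0.5776)
(u₃, v₃) = (0.5, 0.5776) − 0.02·(0, 9.3104) = (0.5, 0.391392)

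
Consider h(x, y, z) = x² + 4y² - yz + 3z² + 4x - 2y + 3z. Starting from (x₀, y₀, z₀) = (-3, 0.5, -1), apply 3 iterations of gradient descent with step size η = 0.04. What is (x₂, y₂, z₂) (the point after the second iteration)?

(-2.8464, 0.304, -0.7584)

∇h = (2x + 4, 8y - z - 2, -y + 6z + 3)
(x₁, y₁, z₁) = (-3, 0.5, -1) − 0.04·(-2, 3, -3.5) = (-2.92, 0.38, -0.86)
(x₂, y₂, z₂) = (-2.92, 0.38, -0.86) − 0.04·(-1.84, 1.9, -2.54) = (-2.8464, 0.304, -0.7584)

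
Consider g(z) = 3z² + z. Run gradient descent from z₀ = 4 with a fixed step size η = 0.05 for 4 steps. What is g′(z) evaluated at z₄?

g′(z) = 6z + 1
z₁ = 4 − 0.05·25 = 2.75
z₂ = 2.75 − 0.05·17.5 = 1.875
z₃ = 1.875 − 0.05·12.25 = 1.2625
z₄ = 1.2625 − 0.05·8.575 = 0.83375
g′(z) at (0.83375) = 6.0025

6.0025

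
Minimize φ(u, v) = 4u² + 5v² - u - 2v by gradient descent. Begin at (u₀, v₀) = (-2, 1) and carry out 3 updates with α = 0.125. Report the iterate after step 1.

(0.125, 0)

∇φ = (8u - 1, 10v - 2)
(u₁, v₁) = (-2, 1) − 0.125·(-17, 8) = (0.125, 0)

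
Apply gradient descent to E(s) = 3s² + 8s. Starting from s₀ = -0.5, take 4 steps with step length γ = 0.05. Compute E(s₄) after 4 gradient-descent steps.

E′(s) = 6s + 8
s₁ = -0.5 − 0.05·5 = -0.75
s₂ = -0.75 − 0.05·3.5 = -0.925
s₃ = -0.925 − 0.05·2.45 = -1.0475
s₄ = -1.0475 − 0.05·1.715 = -1.13325
E(-1.13325) = -5.2132333125

-5.2132333125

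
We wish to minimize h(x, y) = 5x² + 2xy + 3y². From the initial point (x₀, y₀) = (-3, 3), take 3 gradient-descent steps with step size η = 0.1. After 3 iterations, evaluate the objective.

0.503424

∇h = (10x + 2y, 2x + 6y)
(x₁, y₁) = (-3, 3) − 0.1·(-24, 12) = (-0.6, 1.8)
(x₂, y₂) = (-0.6, 1.8) − 0.1·(-2.4, 9.6) = (-0.36, 0.84)
(x₃, y₃) = (-0.36, 0.84) − 0.1·(-1.92, 4.32) = (-0.168, 0.408)
h(-0.168, 0.408) = 0.503424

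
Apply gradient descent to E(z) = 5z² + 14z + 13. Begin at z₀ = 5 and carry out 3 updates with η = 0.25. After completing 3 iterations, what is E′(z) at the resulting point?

-216

E′(z) = 10z + 14
z₁ = 5 − 0.25·64 = -11
z₂ = -11 − 0.25·(-96) = 13
z₃ = 13 − 0.25·144 = -23
E′(z) at (-23) = -216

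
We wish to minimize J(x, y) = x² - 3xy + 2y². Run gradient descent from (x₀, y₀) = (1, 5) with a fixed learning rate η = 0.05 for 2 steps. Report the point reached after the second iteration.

∇J = (2x - 3y, -3x + 4y)
(x₁, y₁) = (1, 5) − 0.05·(-13, 17) = (1.65, 4.15)
(x₂, y₂) = (1.65, 4.15) − 0.05·(-9.15, 11.65) = (2.1075, 3.5675)

(2.1075, 3.5675)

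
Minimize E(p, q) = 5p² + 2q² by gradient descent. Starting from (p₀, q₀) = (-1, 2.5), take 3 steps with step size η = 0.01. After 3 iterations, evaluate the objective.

∇E = (10p, 4q)
(p₁, q₁) = (-1, 2.5) − 0.01·(-10, 10) = (-0.9, 2.4)
(p₂, q₂) = (-0.9, 2.4) − 0.01·(-9, 9.6) = (-0.81, 2.304)
(p₃, q₃) = (-0.81, 2.304) − 0.01·(-8.1, 9.216) = (-0.729, 2.21184)
E(-0.729, 2.21184) = 12.4416773712

12.4416773712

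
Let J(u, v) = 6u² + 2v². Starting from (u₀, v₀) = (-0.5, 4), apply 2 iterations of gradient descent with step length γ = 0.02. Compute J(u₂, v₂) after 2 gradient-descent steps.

23.42500736

∇J = (12u, 4v)
Step 1: at (-0.5, 4), ∇J = (-6, 16) → (-0.5, 4) − 0.02·(-6, 16) = (-0.38, 3.68)
Step 2: at (-0.38, 3.68), ∇J = (-4.56, 14.72) → (-0.38, 3.68) − 0.02·(-4.56, 14.72) = (-0.2888, 3.3856)
J(-0.2888, 3.3856) = 23.42500736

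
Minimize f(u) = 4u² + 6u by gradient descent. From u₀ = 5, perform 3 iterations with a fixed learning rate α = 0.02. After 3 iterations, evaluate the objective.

44.209164681216

f′(u) = 8u + 6
Step 1: f′(5) = 46; u₁ = 5 − 0.02·46 = 4.08
Step 2: f′(4.08) = 38.64; u₂ = 4.08 − 0.02·38.64 = 3.3072
Step 3: f′(3.3072) = 32.4576; u₃ = 3.3072 − 0.02·32.4576 = 2.658048
f(2.658048) = 44.209164681216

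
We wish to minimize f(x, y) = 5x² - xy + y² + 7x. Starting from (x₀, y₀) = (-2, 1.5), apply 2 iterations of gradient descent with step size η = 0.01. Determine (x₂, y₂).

∇f = (10x - y + 7, -x + 2y)
Step 1: at (-2, 1.5), ∇f = (-14.5, 5) → (-2, 1.5) − 0.01·(-14.5, 5) = (-1.855, 1.45)
Step 2: at (-1.855, 1.45), ∇f = (-13, 4.755) → (-1.855, 1.45) − 0.01·(-13, 4.755) = (-1.725, 1.40245)

(-1.725, 1.40245)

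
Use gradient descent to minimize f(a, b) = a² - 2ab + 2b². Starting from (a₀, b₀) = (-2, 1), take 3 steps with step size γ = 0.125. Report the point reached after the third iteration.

(-0.78125, -0.390625)

∇f = (2a - 2b, -2a + 4b)
Step 1: at (-2, 1), ∇f = (-6, 8) → (-2, 1) − 0.125·(-6, 8) = (-1.25, 0)
Step 2: at (-1.25, 0), ∇f = (-2.5, 2.5) → (-1.25, 0) − 0.125·(-2.5, 2.5) = (-0.9375, -0.3125)
Step 3: at (-0.9375, -0.3125), ∇f = (-1.25, 0.625) → (-0.9375, -0.3125) − 0.125·(-1.25, 0.625) = (-0.78125, -0.390625)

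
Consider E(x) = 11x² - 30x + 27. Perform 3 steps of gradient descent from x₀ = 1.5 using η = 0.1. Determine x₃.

1.128

E′(x) = 22x - 30
x₁ = 1.5 − 0.1·3 = 1.2
x₂ = 1.2 − 0.1·(-3.6) = 1.56
x₃ = 1.56 − 0.1·4.32 = 1.128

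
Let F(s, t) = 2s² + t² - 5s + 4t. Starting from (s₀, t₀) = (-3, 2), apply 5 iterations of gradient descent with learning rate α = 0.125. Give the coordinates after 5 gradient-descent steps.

(1.1171875, -1.05078125)

∇F = (4s - 5, 2t + 4)
(s₁, t₁) = (-3, 2) − 0.125·(-17, 8) = (-0.875, 1)
(s₂, t₂) = (-0.875, 1) − 0.125·(-8.5, 6) = (0.1875, 0.25)
(s₃, t₃) = (0.1875, 0.25) − 0.125·(-4.25, 4.5) = (0.71875, -0.3125)
(s₄, t₄) = (0.71875, -0.3125) − 0.125·(-2.125, 3.375) = (0.984375, -0.734375)
(s₅, t₅) = (0.984375, -0.734375) − 0.125·(-1.0625, 2.53125) = (1.1171875, -1.05078125)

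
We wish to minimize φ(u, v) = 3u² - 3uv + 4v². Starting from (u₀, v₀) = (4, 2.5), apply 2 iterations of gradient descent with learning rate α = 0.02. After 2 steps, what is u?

∇φ = (6u - 3v, -3u + 8v)
Step 1: at (4, 2.5), ∇φ = (16.5, 8) → (4, 2.5) − 0.02·(16.5, 8) = (3.67, 2.34)
Step 2: at (3.67, 2.34), ∇φ = (15, 7.71) → (3.67, 2.34) − 0.02·(15, 7.71) = (3.37, 2.1858)
u = 3.37

3.37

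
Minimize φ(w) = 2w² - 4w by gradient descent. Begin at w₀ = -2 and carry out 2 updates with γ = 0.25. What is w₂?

1

φ′(w) = 4w - 4
w₁ = -2 − 0.25·(-12) = 1
w₂ = 1 − 0.25·0 = 1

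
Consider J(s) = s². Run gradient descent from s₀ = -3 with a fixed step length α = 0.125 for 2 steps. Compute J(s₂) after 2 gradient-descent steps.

2.84765625

J′(s) = 2s
s₁ = -3 − 0.125·(-6) = -2.25
s₂ = -2.25 − 0.125·(-4.5) = -1.6875
J(-1.6875) = 2.84765625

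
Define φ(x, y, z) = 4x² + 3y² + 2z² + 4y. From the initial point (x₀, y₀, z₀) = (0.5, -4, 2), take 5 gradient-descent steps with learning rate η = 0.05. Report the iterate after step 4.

(0.0648, -1.467, 0.8192)

∇φ = (8x, 6y + 4, 4z)
Step 1: at (0.5, -4, 2), ∇φ = (4, -20, 8) → (0.5, -4, 2) − 0.05·(4, -20, 8) = (0.3, -3, 1.6)
Step 2: at (0.3, -3, 1.6), ∇φ = (2.4, -14, 6.4) → (0.3, -3, 1.6) − 0.05·(2.4, -14, 6.4) = (0.18, -2.3, 1.28)
Step 3: at (0.18, -2.3, 1.28), ∇φ = (1.44, -9.8, 5.12) → (0.18, -2.3, 1.28) − 0.05·(1.44, -9.8, 5.12) = (0.108, -1.81, 1.024)
Step 4: at (0.108, -1.81, 1.024), ∇φ = (0.864, -6.86, 4.096) → (0.108, -1.81, 1.024) − 0.05·(0.864, -6.86, 4.096) = (0.0648, -1.467, 0.8192)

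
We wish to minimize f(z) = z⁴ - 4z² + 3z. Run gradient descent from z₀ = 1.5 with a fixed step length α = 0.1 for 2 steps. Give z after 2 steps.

1.12695

f′(z) = 4z³ - 8z + 3
Step 1: f′(1.5) = 4.5; z₁ = 1.5 − 0.1·4.5 = 1.05
Step 2: f′(1.05) = -0.7695; z₂ = 1.05 − 0.1·(-0.7695) = 1.12695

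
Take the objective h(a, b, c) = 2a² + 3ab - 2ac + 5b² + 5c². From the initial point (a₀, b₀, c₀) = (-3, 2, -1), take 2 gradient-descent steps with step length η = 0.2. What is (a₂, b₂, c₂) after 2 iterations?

(-0.4, 1.52, -0.68)

∇h = (4a + 3b - 2c, 3a + 10b, -2a + 10c)
Step 1: at (-3, 2, -1), ∇h = (-4, 11, -4) → (-3, 2, -1) − 0.2·(-4, 11, -4) = (-2.2, -0.2, -0.2)
Step 2: at (-2.2, -0.2, -0.2), ∇h = (-9, -8.6, 2.4) → (-2.2, -0.2, -0.2) − 0.2·(-9, -8.6, 2.4) = (-0.4, 1.52, -0.68)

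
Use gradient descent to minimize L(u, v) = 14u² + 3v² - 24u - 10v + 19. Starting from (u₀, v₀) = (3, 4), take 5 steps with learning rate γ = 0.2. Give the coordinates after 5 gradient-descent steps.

∇L = (28u - 24, 6v - 10)
(u₁, v₁) = (3, 4) − 0.2·(60, 14) = (-9, 1.2)
(u₂, v₂) = (-9, 1.2) − 0.2·(-276, -2.8) = (46.2, 1.76)
(u₃, v₃) = (46.2, 1.76) − 0.2·(1269.6, 0.56) = (-207.72, 1.648)
(u₄, v₄) = (-207.72, 1.648) − 0.2·(-5840.16, -0.112) = (960.312, 1.6704)
(u₅, v₅) = (960.312, 1.6704) − 0.2·(26864.736, 0.0224) = (-4412.6352, 1.66592)

(-4412.6352, 1.66592)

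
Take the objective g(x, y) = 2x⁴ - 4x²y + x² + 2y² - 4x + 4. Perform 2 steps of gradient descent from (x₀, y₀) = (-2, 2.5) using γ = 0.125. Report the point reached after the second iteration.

(0.5, 3.625)

∇g = (8x³ - 8xy + 2x - 4, -4x² + 4y)
(x₁, y₁) = (-2, 2.5) − 0.125·(-32, -6) = (2, 3.25)
(x₂, y₂) = (2, 3.25) − 0.125·(12, -3) = (0.5, 3.625)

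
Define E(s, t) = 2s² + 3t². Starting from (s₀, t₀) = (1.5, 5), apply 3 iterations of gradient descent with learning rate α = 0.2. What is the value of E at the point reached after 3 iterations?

0.005088

∇E = (4s, 6t)
Step 1: at (1.5, 5), ∇E = (6, 30) → (1.5, 5) − 0.2·(6, 30) = (0.3, -1)
Step 2: at (0.3, -1), ∇E = (1.2, -6) → (0.3, -1) − 0.2·(1.2, -6) = (0.06, 0.2)
Step 3: at (0.06, 0.2), ∇E = (0.24, 1.2) → (0.06, 0.2) − 0.2·(0.24, 1.2) = (0.012, -0.04)
E(0.012, -0.04) = 0.005088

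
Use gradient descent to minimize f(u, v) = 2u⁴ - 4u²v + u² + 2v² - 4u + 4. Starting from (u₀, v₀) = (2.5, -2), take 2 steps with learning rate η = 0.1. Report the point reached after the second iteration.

(2217.0328, 80.304)

∇f = (8u³ - 8uv + 2u - 4, -4u² + 4v)
Step 1: at (2.5, -2), ∇f = (166, -33) → (2.5, -2) − 0.1·(166, -33) = (-14.1, 1.3)
Step 2: at (-14.1, 1.3), ∇f = (-22311.328, -790.04) → (-14.1, 1.3) − 0.1·(-22311.328, -790.04) = (2217.0328, 80.304)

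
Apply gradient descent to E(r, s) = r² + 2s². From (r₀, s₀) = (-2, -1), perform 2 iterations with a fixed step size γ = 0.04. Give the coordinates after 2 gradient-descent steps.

(-1.6928, -0.7056)

∇E = (2r, 4s)
(r₁, s₁) = (-2, -1) − 0.04·(-4, -4) = (-1.84, -0.84)
(r₂, s₂) = (-1.84, -0.84) − 0.04·(-3.68, -3.36) = (-1.6928, -0.7056)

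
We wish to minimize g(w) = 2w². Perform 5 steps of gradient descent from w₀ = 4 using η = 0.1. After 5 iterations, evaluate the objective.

0.1934917632

g′(w) = 4w
Step 1: g′(4) = 16; w₁ = 4 − 0.1·16 = 2.4
Step 2: g′(2.4) = 9.6; w₂ = 2.4 − 0.1·9.6 = 1.44
Step 3: g′(1.44) = 5.76; w₃ = 1.44 − 0.1·5.76 = 0.864
Step 4: g′(0.864) = 3.456; w₄ = 0.864 − 0.1·3.456 = 0.5184
Step 5: g′(0.5184) = 2.0736; w₅ = 0.5184 − 0.1·2.0736 = 0.31104
g(0.31104) = 0.1934917632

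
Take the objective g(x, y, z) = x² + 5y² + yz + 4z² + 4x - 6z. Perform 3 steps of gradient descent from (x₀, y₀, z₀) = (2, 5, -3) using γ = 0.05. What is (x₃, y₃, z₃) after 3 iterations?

(0.916, 0.750375, -0.300125)

∇g = (2x + 4, 10y + z, y + 8z - 6)
Step 1: at (2, 5, -3), ∇g = (8, 47, -25) → (2, 5, -3) − 0.05·(8, 47, -25) = (1.6, 2.65, -1.75)
Step 2: at (1.6, 2.65, -1.75), ∇g = (7.2, 24.75, -17.35) → (1.6, 2.65, -1.75) − 0.05·(7.2, 24.75, -17.35) = (1.24, 1.4125, -0.8825)
Step 3: at (1.24, 1.4125, -0.8825), ∇g = (6.48, 13.2425, -11.6475) → (1.24, 1.4125, -0.8825) − 0.05·(6.48, 13.2425, -11.6475) = (0.916, 0.750375, -0.300125)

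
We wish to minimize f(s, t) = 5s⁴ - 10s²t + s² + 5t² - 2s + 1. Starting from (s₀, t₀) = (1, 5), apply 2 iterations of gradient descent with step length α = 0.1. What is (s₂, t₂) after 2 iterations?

(-1432.6, 81)

∇f = (20s³ - 20st + 2s - 2, -10s² + 10t)
(s₁, t₁) = (1, 5) − 0.1·(-80, 40) = (9, 1)
(s₂, t₂) = (9, 1) − 0.1·(14416, -800) = (-1432.6, 81)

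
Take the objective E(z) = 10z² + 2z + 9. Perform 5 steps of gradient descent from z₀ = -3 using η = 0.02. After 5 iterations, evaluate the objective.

E′(z) = 20z + 2
Step 1: E′(-3) = -58; z₁ = -3 − 0.02·(-58) = -1.84
Step 2: E′(-1.84) = -34.8; z₂ = -1.84 − 0.02·(-34.8) = -1.144
Step 3: E′(-1.144) = -20.88; z₃ = -1.144 − 0.02·(-20.88) = -0.7264
Step 4: E′(-0.7264) = -12.528; z₄ = -0.7264 − 0.02·(-12.528) = -0.47584
Step 5: E′(-0.47584) = -7.5168; z₅ = -0.47584 − 0.02·(-7.5168) = -0.325504
E(-0.325504) = 9.40852054016

9.40852054016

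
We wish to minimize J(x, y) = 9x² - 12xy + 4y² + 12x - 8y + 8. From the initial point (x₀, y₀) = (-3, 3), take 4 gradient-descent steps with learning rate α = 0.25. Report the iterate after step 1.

∇J = (18x - 12y + 12, -12x + 8y - 8)
Step 1: at (-3, 3), ∇J = (-78, 52) → (-3, 3) − 0.25·(-78, 52) = (16.5, -10)

(16.5, -10)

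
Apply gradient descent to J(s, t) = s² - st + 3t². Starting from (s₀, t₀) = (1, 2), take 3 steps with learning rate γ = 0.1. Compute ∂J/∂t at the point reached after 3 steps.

0.88

∇J = (2s - t, -s + 6t)
(s₁, t₁) = (1, 2) − 0.1·(0, 11) = (1, 0.9)
(s₂, t₂) = (1, 0.9) − 0.1·(1.1, 4.4) = (0.89, 0.46)
(s₃, t₃) = (0.89, 0.46) − 0.1·(1.32, 1.87) = (0.758, 0.273)
∂J/∂t at (0.758, 0.273) = 0.88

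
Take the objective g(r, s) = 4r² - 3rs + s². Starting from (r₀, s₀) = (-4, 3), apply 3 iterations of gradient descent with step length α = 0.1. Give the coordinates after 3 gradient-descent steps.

∇g = (8r - 3s, -3r + 2s)
Step 1: at (-4, 3), ∇g = (-41, 18) → (-4, 3) − 0.1·(-41, 18) = (0.1, 1.2)
Step 2: at (0.1, 1.2), ∇g = (-2.8, 2.1) → (0.1, 1.2) − 0.1·(-2.8, 2.1) = (0.38, 0.99)
Step 3: at (0.38, 0.99), ∇g = (0.07, 0.84) → (0.38, 0.99) − 0.1·(0.07, 0.84) = (0.373, 0.906)

(0.373, 0.906)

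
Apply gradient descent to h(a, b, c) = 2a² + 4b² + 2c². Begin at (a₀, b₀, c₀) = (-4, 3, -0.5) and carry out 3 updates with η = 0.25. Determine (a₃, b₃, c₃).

(0, -3, 0)

∇h = (4a, 8b, 4c)
Step 1: at (-4, 3, -0.5), ∇h = (-16, 24, -2) → (-4, 3, -0.5) − 0.25·(-16, 24, -2) = (0, -3, 0)
Step 2: at (0, -3, 0), ∇h = (0, -24, 0) → (0, -3, 0) − 0.25·(0, -24, 0) = (0, 3, 0)
Step 3: at (0, 3, 0), ∇h = (0, 24, 0) → (0, 3, 0) − 0.25·(0, 24, 0) = (0, -3, 0)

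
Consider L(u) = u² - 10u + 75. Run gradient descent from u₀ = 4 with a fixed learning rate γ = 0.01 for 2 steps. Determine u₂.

L′(u) = 2u - 10
Step 1: L′(4) = -2; u₁ = 4 − 0.01·(-2) = 4.02
Step 2: L′(4.02) = -1.96; u₂ = 4.02 − 0.01·(-1.96) = 4.0396

4.0396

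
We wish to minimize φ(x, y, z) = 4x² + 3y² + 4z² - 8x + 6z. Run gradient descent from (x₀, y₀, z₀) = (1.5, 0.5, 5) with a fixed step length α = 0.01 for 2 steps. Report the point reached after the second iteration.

∇φ = (8x - 8, 6y, 8z + 6)
(x₁, y₁, z₁) = (1.5, 0.5, 5) − 0.01·(4, 3, 46) = (1.46, 0.47, 4.54)
(x₂, y₂, z₂) = (1.46, 0.47, 4.54) − 0.01·(3.68, 2.82, 42.32) = (1.4232, 0.4418, 4.1168)

(1.4232, 0.4418, 4.1168)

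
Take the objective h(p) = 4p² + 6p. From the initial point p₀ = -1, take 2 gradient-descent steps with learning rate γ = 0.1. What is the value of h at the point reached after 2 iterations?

h′(p) = 8p + 6
Step 1: h′(-1) = -2; p₁ = -1 − 0.1·(-2) = -0.8
Step 2: h′(-0.8) = -0.4; p₂ = -0.8 − 0.1·(-0.4) = -0.76
h(-0.76) = -2.2496

-2.2496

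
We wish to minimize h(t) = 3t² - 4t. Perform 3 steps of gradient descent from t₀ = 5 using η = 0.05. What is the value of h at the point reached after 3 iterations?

5.294227

h′(t) = 6t - 4
t₁ = 5 − 0.05·26 = 3.7
t₂ = 3.7 − 0.05·18.2 = 2.79
t₃ = 2.79 − 0.05·12.74 = 2.153
h(2.153) = 5.294227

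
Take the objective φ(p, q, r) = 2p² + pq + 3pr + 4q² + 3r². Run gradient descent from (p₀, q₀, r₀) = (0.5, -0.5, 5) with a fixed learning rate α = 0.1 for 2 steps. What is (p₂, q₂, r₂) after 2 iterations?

∇φ = (4p + q + 3r, p + 8q, 3p + 6r)
Step 1: at (0.5, -0.5, 5), ∇φ = (16.5, -3.5, 31.5) → (0.5, -0.5, 5) − 0.1·(16.5, -3.5, 31.5) = (-1.15, -0.15, 1.85)
Step 2: at (-1.15, -0.15, 1.85), ∇φ = (0.8, -2.35, 7.65) → (-1.15, -0.15, 1.85) − 0.1·(0.8, -2.35, 7.65) = (-1.23, 0.085, 1.085)

(-1.23, 0.085, 1.085)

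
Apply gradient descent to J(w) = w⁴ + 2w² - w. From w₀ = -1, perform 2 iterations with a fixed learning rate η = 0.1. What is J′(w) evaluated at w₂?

-0.838136242944

J′(w) = 4w³ + 4w - 1
w₁ = -1 − 0.1·(-9) = -0.1
w₂ = -0.1 − 0.1·(-1.404) = 0.0404
J′(w) at (0.0404) = -0.838136242944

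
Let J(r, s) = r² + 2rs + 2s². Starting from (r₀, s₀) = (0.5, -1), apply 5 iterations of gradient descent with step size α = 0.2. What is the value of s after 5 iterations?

-0.21824

∇J = (2r + 2s, 2r + 4s)
Step 1: at (0.5, -1), ∇J = (-1, -3) → (0.5, -1) − 0.2·(-1, -3) = (0.7, -0.4)
Step 2: at (0.7, -0.4), ∇J = (0.6, -0.2) → (0.7, -0.4) − 0.2·(0.6, -0.2) = (0.58, -0.36)
Step 3: at (0.58, -0.36), ∇J = (0.44, -0.28) → (0.58, -0.36) − 0.2·(0.44, -0.28) = (0.492, -0.304)
Step 4: at (0.492, -0.304), ∇J = (0.376, -0.232) → (0.492, -0.304) − 0.2·(0.376, -0.232) = (0.4168, -0.2576)
Step 5: at (0.4168, -0.2576), ∇J = (0.3184, -0.1968) → (0.4168, -0.2576) − 0.2·(0.3184, -0.1968) = (0.35312, -0.21824)
s = -0.21824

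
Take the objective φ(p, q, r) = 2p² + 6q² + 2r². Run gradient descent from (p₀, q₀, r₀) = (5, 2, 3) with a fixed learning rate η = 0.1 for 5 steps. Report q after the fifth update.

-0.00064

∇φ = (4p, 12q, 4r)
(p₁, q₁, r₁) = (5, 2, 3) − 0.1·(20, 24, 12) = (3, -0.4, 1.8)
(p₂, q₂, r₂) = (3, -0.4, 1.8) − 0.1·(12, -4.8, 7.2) = (1.8, 0.08, 1.08)
(p₃, q₃, r₃) = (1.8, 0.08, 1.08) − 0.1·(7.2, 0.96, 4.32) = (1.08, -0.016, 0.648)
(p₄, q₄, r₄) = (1.08, -0.016, 0.648) − 0.1·(4.32, -0.192, 2.592) = (0.648, 0.0032, 0.3888)
(p₅, q₅, r₅) = (0.648, 0.0032, 0.3888) − 0.1·(2.592, 0.0384, 1.5552) = (0.3888, -0.00064, 0.23328)
q = -0.00064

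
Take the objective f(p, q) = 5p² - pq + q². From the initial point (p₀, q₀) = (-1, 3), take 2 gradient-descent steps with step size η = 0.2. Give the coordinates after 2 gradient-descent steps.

∇f = (10p - q, -p + 2q)
Step 1: at (-1, 3), ∇f = (-13, 7) → (-1, 3) − 0.2·(-13, 7) = (1.6, 1.6)
Step 2: at (1.6, 1.6), ∇f = (14.4, 1.6) → (1.6, 1.6) − 0.2·(14.4, 1.6) = (-1.28, 1.28)

(-1.28, 1.28)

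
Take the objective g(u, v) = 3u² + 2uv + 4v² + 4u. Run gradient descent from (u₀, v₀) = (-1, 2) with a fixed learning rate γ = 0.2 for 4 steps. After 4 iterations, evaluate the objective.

0.95910656

∇g = (6u + 2v + 4, 2u + 8v)
(u₁, v₁) = (-1, 2) − 0.2·(2, 14) = (-1.4, -0.8)
(u₂, v₂) = (-1.4, -0.8) − 0.2·(-6, -9.2) = (-0.2, 1.04)
(u₃, v₃) = (-0.2, 1.04) − 0.2·(4.88, 7.92) = (-1.176, -0.544)
(u₄, v₄) = (-1.176, -0.544) − 0.2·(-4.144, -6.704) = (-0.3472, 0.7968)
g(-0.3472, 0.7968) = 0.95910656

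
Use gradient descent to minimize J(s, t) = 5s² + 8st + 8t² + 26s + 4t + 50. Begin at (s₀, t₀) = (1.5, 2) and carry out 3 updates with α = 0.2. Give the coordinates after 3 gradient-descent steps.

(-72.876, -97.648)

∇J = (10s + 8t + 26, 8s + 16t + 4)
Step 1: at (1.5, 2), ∇J = (57, 48) → (1.5, 2) − 0.2·(57, 48) = (-9.9, -7.6)
Step 2: at (-9.9, -7.6), ∇J = (-133.8, -196.8) → (-9.9, -7.6) − 0.2·(-133.8, -196.8) = (16.86, 31.76)
Step 3: at (16.86, 31.76), ∇J = (448.68, 647.04) → (16.86, 31.76) − 0.2·(448.68, 647.04) = (-72.876, -97.648)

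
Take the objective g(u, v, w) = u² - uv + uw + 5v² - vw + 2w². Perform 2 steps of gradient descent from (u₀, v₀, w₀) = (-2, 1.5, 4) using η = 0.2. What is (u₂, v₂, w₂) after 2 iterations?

(-1.54, 1.06, 0.42)

∇g = (2u - v + w, -u + 10v - w, u - v + 4w)
(u₁, v₁, w₁) = (-2, 1.5, 4) − 0.2·(-1.5, 13, 12.5) = (-1.7, -1.1, 1.5)
(u₂, v₂, w₂) = (-1.7, -1.1, 1.5) − 0.2·(-0.8, -10.8, 5.4) = (-1.54, 1.06, 0.42)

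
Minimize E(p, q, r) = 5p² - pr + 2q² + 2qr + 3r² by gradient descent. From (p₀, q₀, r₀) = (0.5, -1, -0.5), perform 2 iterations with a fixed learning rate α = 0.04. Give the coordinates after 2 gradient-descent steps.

(0.1568, -0.6496, -0.1376)

∇E = (10p - r, 4q + 2r, -p + 2q + 6r)
(p₁, q₁, r₁) = (0.5, -1, -0.5) − 0.04·(5.5, -5, -5.5) = (0.28, -0.8, -0.28)
(p₂, q₂, r₂) = (0.28, -0.8, -0.28) − 0.04·(3.08, -3.76, -3.56) = (0.1568, -0.6496, -0.1376)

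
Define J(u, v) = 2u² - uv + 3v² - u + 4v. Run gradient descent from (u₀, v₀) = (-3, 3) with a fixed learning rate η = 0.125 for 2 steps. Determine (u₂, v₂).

(-0.390625, -0.65625)

∇J = (4u - v - 1, -u + 6v + 4)
(u₁, v₁) = (-3, 3) − 0.125·(-16, 25) = (-1, -0.125)
(u₂, v₂) = (-1, -0.125) − 0.125·(-4.875, 4.25) = (-0.390625, -0.65625)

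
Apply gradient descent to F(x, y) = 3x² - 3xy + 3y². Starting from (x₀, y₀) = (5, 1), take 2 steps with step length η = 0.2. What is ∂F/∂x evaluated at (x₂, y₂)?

∇F = (6x - 3y, -3x + 6y)
(x₁, y₁) = (5, 1) − 0.2·(27, -9) = (-0.4, 2.8)
(x₂, y₂) = (-0.4, 2.8) − 0.2·(-10.8, 18) = (1.76, -0.8)
∂F/∂x at (1.76, -0.8) = 12.96

12.96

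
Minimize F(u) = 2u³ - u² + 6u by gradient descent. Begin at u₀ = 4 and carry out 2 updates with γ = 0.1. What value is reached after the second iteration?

F′(u) = 6u² - 2u + 6
u₁ = 4 − 0.1·94 = -5.4
u₂ = -5.4 − 0.1·191.76 = -24.576

-24.576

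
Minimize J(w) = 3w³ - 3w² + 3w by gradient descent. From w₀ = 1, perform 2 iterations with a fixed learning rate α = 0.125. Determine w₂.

J′(w) = 9w² - 6w + 3
Step 1: J′(1) = 6; w₁ = 1 − 0.125·6 = 0.25
Step 2: J′(0.25) = 2.0625; w₂ = 0.25 − 0.125·2.0625 = -0.0078125

-0.0078125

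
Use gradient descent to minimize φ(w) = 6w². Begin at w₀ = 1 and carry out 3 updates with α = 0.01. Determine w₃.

φ′(w) = 12w
w₁ = 1 − 0.01·12 = 0.88
w₂ = 0.88 − 0.01·10.56 = 0.7744
w₃ = 0.7744 − 0.01·9.2928 = 0.681472

0.681472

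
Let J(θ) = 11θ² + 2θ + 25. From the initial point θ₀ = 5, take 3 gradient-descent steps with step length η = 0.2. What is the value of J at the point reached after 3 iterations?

440434.604416

J′(θ) = 22θ + 2
Step 1: J′(5) = 112; θ₁ = 5 − 0.2·112 = -17.4
Step 2: J′(-17.4) = -380.8; θ₂ = -17.4 − 0.2·(-380.8) = 58.76
Step 3: J′(58.76) = 1294.72; θ₃ = 58.76 − 0.2·1294.72 = -200.184
J(-200.184) = 440434.604416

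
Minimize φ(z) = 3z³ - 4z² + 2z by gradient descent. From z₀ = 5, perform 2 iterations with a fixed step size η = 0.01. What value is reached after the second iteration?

2.478679

φ′(z) = 9z² - 8z + 2
z₁ = 5 − 0.01·187 = 3.13
z₂ = 3.13 − 0.01·65.1321 = 2.478679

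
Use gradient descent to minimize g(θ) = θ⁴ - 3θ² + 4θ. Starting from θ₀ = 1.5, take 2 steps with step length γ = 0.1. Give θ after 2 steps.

g′(θ) = 4θ³ - 6θ + 4
Step 1: g′(1.5) = 8.5; θ₁ = 1.5 − 0.1·8.5 = 0.65
Step 2: g′(0.65) = 1.1985; θ₂ = 0.65 − 0.1·1.1985 = 0.53015

0.53015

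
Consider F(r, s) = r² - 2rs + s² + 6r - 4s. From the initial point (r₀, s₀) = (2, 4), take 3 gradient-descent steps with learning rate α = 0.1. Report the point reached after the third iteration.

∇F = (2r - 2s + 6, -2r + 2s - 4)
Step 1: at (2, 4), ∇F = (2, 0) → (2, 4) − 0.1·(2, 0) = (1.8, 4)
Step 2: at (1.8, 4), ∇F = (1.6, 0.4) → (1.8, 4) − 0.1·(1.6, 0.4) = (1.64, 3.96)
Step 3: at (1.64, 3.96), ∇F = (1.36, 0.64) → (1.64, 3.96) − 0.1·(1.36, 0.64) = (1.504, 3.896)

(1.504, 3.896)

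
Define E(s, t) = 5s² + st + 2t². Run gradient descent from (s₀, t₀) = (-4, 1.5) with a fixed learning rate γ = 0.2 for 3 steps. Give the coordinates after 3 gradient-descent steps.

∇E = (10s + t, s + 4t)
Step 1: at (-4, 1.5), ∇E = (-38.5, 2) → (-4, 1.5) − 0.2·(-38.5, 2) = (3.7, 1.1)
Step 2: at (3.7, 1.1), ∇E = (38.1, 8.1) → (3.7, 1.1) − 0.2·(38.1, 8.1) = (-3.92, -0.52)
Step 3: at (-3.92, -0.52), ∇E = (-39.72, -6) → (-3.92, -0.52) − 0.2·(-39.72, -6) = (4.024, 0.68)

(4.024, 0.68)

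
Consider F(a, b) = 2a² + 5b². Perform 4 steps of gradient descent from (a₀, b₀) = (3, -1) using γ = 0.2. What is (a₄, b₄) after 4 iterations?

∇F = (4a, 10b)
(a₁, b₁) = (3, -1) − 0.2·(12, -10) = (0.6, 1)
(a₂, b₂) = (0.6, 1) − 0.2·(2.4, 10) = (0.12, -1)
(a₃, b₃) = (0.12, -1) − 0.2·(0.48, -10) = (0.024, 1)
(a₄, b₄) = (0.024, 1) − 0.2·(0.096, 10) = (0.0048, -1)

(0.0048, -1)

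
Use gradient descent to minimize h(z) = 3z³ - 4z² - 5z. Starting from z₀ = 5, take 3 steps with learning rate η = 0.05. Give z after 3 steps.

h′(z) = 9z² - 8z - 5
z₁ = 5 − 0.05·180 = -4
z₂ = -4 − 0.05·171 = -12.55
z₃ = -12.55 − 0.05·1512.9225 = -88.196125

-88.196125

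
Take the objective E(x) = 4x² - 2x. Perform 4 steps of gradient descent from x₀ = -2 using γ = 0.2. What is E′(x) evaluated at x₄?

-2.3328

E′(x) = 8x - 2
Step 1: E′(-2) = -18; x₁ = -2 − 0.2·(-18) = 1.6
Step 2: E′(1.6) = 10.8; x₂ = 1.6 − 0.2·10.8 = -0.56
Step 3: E′(-0.56) = -6.48; x₃ = -0.56 − 0.2·(-6.48) = 0.736
Step 4: E′(0.736) = 3.888; x₄ = 0.736 − 0.2·3.888 = -0.0416
E′(x) at (-0.0416) = -2.3328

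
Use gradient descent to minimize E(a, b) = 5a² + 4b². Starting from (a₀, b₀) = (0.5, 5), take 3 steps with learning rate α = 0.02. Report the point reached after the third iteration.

(0.256, 2.96352)

∇E = (10a, 8b)
(a₁, b₁) = (0.5, 5) − 0.02·(5, 40) = (0.4, 4.2)
(a₂, b₂) = (0.4, 4.2) − 0.02·(4, 33.6) = (0.32, 3.528)
(a₃, b₃) = (0.32, 3.528) − 0.02·(3.2, 28.224) = (0.256, 2.96352)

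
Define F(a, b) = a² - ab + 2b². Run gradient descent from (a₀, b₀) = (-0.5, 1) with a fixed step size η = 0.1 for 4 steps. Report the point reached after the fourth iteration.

∇F = (2a - b, -a + 4b)
(a₁, b₁) = (-0.5, 1) − 0.1·(-2, 4.5) = (-0.3, 0.55)
(a₂, b₂) = (-0.3, 0.55) − 0.1·(-1.15, 2.5) = (-0.185, 0.3)
(a₃, b₃) = (-0.185, 0.3) − 0.1·(-0.67, 1.385) = (-0.118, 0.1615)
(a₄, b₄) = (-0.118, 0.1615) − 0.1·(-0.3975, 0.764) = (-0.07825, 0.0851)

(-0.07825, 0.0851)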